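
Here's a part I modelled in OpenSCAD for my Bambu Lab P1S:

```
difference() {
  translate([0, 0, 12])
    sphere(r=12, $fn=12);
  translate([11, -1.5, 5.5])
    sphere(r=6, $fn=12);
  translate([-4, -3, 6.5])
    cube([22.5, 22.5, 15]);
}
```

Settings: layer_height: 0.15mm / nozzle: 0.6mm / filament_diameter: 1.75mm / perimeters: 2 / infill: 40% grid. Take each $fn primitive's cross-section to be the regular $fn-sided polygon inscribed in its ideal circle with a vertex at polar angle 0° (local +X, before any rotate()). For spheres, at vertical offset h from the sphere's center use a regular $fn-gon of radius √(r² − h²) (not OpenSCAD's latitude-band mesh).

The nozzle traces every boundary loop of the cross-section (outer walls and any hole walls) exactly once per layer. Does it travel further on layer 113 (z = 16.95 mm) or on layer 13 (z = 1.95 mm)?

Layer 113 (z = 16.95): the r=12 sphere contributes a regular 12-gon of circumradius √(12²−4.95²) = 10.931 (perimeter = 2·12·10.931·sin(180°/12) = 67.90 mm); the sphere at (11, -1.5) does not reach this height (|z−center|=11.450 > r=6); the cube at (-4, -3) (footprint 22.5×22.5) is included at this height (perimeter 90.00 mm); Subtracting the remaining from the first: starting from the r=12 sphere, the 22.5×22.5 cube at (-4, -3) partially overlaps it — only the 174.79 mm² overlap (of its 506.25 mm²) is removed, clipping the outline — boundary = 70.67 mm. So its perimeter = 70.67 mm. Layer 13 (z = 1.95): the r=12 sphere contributes a regular 12-gon of circumradius √(12²−10.05²) = 6.557 (perimeter = 2·12·6.557·sin(180°/12) = 40.73 mm); the sphere at (11, -1.5): section is a regular 12-gon, circumradius = √(r²−h²) = √(6²−3.55²) = 4.837 (perimeter = 2·12·4.837·sin(180°/12) = 30.05 mm); the cube at (-4, -3) is absent (z outside [6.5, 21.5]); After the difference (first − rest): starting from the r=12 sphere, the r=6 sphere at (11, -1.5) misses the remaining region (no effect) — boundary = 40.73 mm. So its perimeter = 40.73 mm. Layer 113 is larger (70.67 vs 40.73 mm).

layer 113 (z = 16.95 mm)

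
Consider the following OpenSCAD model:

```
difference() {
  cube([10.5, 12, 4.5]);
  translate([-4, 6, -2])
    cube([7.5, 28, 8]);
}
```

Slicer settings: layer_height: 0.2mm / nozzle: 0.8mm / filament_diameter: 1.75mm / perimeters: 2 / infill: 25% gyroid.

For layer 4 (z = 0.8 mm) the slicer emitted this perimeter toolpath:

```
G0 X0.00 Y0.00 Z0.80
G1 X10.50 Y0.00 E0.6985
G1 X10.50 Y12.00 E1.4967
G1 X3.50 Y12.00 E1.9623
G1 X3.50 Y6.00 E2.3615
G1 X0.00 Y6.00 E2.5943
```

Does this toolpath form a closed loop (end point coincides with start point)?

no

Start point (G0): (0.00, 0.00). End point (last G1): the path does not return to the start — open.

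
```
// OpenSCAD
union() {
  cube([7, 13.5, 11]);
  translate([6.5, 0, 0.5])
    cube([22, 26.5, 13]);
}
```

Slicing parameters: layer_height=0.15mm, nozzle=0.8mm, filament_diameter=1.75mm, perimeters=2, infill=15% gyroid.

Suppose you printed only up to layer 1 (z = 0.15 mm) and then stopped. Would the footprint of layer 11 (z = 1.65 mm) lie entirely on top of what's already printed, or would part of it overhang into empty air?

Compare the two slices. At z = 0.15: the cube is present — its section is the full 7×13.5 rectangle (area 94.50 mm²); the cube at (6.5, 0) is not intersected at this z (z outside [0.5, 13.5]); Merging all regions: only the 7×13.5 cube is present, so the union is just that shape — area = 94.50 mm². At z = 1.65: the cube (footprint 7×13.5) is included at this height (area 94.50 mm²); the 22×26.5 cube at (6.5, 0) contributes its full rectangle (area 583.00 mm²); Merging all regions: the regions partially overlap — summed areas 677.50 mm² minus the doubly-counted overlap 6.75 mm² gives 670.75 mm² — area = 670.75 mm². Checking containment: at z = 1.65 the cross-section extends beyond the z = 0.15 cross-section by about 576.25 mm².

part overhangs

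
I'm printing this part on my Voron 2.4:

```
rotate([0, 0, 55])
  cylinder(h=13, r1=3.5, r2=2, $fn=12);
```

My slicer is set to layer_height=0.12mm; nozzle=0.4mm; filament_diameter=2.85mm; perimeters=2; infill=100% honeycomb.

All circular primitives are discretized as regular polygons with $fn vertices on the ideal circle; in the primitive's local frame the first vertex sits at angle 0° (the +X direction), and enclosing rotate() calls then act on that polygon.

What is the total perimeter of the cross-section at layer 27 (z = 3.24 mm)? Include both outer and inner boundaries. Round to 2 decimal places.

19.42 mm

At z = 3.24 mm: the cone contributes a regular 12-gon of circumradius 3.126 (interpolated between r1=3.5 and r2=2 at t=0.249) (perimeter = 2·12·3.126·sin(180°/12) = 19.42 mm); (whole slice rotated 55° about Z — lengths, areas and connectivity unchanged). Overall, the cross-section is a single solid region. Total boundary length (outer) = 19.42 mm.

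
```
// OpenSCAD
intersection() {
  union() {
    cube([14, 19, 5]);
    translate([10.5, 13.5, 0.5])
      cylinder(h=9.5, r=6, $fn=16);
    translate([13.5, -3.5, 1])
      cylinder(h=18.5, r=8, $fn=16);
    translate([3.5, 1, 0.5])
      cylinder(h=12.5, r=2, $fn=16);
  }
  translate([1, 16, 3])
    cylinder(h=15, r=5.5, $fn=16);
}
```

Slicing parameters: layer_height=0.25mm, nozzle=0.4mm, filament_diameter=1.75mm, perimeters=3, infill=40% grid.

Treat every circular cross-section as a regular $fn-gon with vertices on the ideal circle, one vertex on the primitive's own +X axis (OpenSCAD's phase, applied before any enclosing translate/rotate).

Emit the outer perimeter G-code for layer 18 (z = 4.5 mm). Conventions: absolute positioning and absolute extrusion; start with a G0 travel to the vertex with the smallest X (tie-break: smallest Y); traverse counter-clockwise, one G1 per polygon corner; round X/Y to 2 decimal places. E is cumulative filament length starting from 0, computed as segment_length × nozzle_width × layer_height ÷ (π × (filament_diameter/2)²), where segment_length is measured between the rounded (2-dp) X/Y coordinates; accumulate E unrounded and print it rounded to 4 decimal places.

At z = 4.5 mm: the cube is present — its section is the full 14×19 rectangle; the r=6 cylinder at (10.5, 13.5) contributes a regular 16-gon of circumradius 6; the r=8 cylinder at (13.5, -3.5) gives a regular 16-gon of circumradius 8 (constant along its height); the cylinder at (3.5, 1): section is a regular 16-gon, circumradius r=2; Merging all regions: the regions partially overlap (shared area 127.11 mm²), so overlapping operands fuse into one piece — 1 connected region; the r=5.5 cylinder at (1, 16) contributes a regular 16-gon of circumradius 5.5; After intersecting: the r=5.5 cylinder at (1, 16) partially overlaps the result so far; clipping to the common part keeps 46.97 mm² — 1 connected region. The outline is a single polygon with 9 vertices. Extrusion per mm of travel: 0.4 × 0.25 / (π × 0.875²) = 0.041575. Accumulating E over each segment gives final E = 1.1061.

G0 X0.00 Y10.70 Z4.50
G1 X1.00 Y10.50 E0.0424
G1 X3.10 Y10.92 E0.1314
G1 X4.89 Y12.11 E0.2208
G1 X6.08 Y13.90 E0.3102
G1 X6.50 Y16.00 E0.3992
G1 X6.08 Y18.10 E0.4882
G1 X5.48 Y19.00 E0.5332
G1 X0.00 Y19.00 E0.7610
G1 X0.00 Y10.70 E1.1061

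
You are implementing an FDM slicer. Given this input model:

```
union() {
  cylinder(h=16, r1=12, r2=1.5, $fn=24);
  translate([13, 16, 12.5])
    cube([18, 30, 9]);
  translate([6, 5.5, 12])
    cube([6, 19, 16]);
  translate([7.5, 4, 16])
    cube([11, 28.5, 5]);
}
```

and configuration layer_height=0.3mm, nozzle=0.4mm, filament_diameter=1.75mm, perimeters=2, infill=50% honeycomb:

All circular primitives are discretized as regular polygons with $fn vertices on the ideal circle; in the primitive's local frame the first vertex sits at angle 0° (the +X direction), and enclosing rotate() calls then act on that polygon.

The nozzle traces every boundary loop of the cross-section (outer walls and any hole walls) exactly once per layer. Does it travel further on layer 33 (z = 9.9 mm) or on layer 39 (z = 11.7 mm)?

layer 33 (z = 9.9 mm)

Layer 33 (z = 9.9): the cone (r1=12→r2=1.5) has section circumradius 5.503 here — a regular 24-gon (perimeter = 2·24·5.503·sin(180°/24) = 34.48 mm); the cube at (13, 16) is not intersected at this z (z outside [12.5, 21.5]); the cube at (6, 5.5) does not reach this height (z outside [12, 28]); the cube at (7.5, 4) is not intersected at this z (z outside [16, 21]); Taking the union: only the cone is present, so the union is just that shape — boundary = 34.48 mm. So its perimeter = 34.48 mm. Layer 39 (z = 11.7): the cone contributes a regular 24-gon of circumradius 4.322 (interpolated between r1=12 and r2=1.5 at t=0.731) (perimeter = 2·24·4.322·sin(180°/24) = 27.08 mm); the cube at (13, 16) is absent (z outside [12.5, 21.5]); the cube at (6, 5.5) is not intersected at this z (z outside [12, 28]); the cube at (7.5, 4) is not intersected at this z (z outside [16, 21]); Merging all regions: only the cone is present, so the union is just that shape — boundary = 27.08 mm. So its perimeter = 27.08 mm. Layer 33 is larger (34.48 vs 27.08 mm).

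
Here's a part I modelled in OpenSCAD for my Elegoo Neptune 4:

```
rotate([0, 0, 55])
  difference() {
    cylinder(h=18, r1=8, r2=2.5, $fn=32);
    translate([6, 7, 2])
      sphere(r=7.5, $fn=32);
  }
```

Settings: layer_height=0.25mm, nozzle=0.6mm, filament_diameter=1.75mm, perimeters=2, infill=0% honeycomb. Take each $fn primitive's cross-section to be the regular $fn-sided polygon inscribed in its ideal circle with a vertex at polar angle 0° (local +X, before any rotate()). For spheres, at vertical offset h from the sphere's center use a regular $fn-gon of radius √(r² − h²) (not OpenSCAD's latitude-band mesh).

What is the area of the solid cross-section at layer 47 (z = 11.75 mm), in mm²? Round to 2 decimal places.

At z = 11.75 mm: the cone (r1=8→r2=2.5) has section circumradius 4.410 here — a regular 32-gon (area = (32/2)·4.410²·sin(360°/32) = 60.70 mm²); the sphere at (6, 7) is not intersected at this z (|z−center|=9.750 > r=7.5); Subtracting the remaining from the first: none of the subtracted shapes is present at this height, so the cone is unchanged — area = 60.70 mm²; (rotated 55° about Z; rotation is an isometry so areas/perimeters/island counts are preserved). Overall, the cross-section is a single solid region. Net area = 60.70 mm².

60.70 mm²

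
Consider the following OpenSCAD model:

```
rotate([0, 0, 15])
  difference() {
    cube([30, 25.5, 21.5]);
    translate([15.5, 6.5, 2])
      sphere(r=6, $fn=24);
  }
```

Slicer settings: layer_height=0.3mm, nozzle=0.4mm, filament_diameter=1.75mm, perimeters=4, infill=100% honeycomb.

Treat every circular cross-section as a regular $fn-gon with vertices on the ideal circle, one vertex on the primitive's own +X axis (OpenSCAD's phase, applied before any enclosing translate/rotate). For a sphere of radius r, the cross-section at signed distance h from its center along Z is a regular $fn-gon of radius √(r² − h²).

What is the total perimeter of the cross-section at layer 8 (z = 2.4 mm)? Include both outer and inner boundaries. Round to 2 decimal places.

148.51 mm

At z = 2.4 mm: the cube is present — its section is the full 30×25.5 rectangle (perimeter 111.00 mm); the r=6 sphere at (15.5, 6.5) contributes a regular 24-gon of circumradius √(6²−0.4²) = 5.987 (perimeter = 2·24·5.987·sin(180°/24) = 37.51 mm); Subtracting the remaining from the first: starting from the 30×25.5 cube, the r=6 sphere at (15.5, 6.5) lies wholly inside it (removes its full 111.31 mm² and its 37.51 mm outline becomes a hole wall) — boundary (outer + 1 inner loop) = 148.51 mm; (rotated 15° about Z; rotation is an isometry so areas/perimeters/island counts are preserved). Overall, the cross-section is one region with 1 hole. Total boundary length (outer + inner) = 148.51 mm.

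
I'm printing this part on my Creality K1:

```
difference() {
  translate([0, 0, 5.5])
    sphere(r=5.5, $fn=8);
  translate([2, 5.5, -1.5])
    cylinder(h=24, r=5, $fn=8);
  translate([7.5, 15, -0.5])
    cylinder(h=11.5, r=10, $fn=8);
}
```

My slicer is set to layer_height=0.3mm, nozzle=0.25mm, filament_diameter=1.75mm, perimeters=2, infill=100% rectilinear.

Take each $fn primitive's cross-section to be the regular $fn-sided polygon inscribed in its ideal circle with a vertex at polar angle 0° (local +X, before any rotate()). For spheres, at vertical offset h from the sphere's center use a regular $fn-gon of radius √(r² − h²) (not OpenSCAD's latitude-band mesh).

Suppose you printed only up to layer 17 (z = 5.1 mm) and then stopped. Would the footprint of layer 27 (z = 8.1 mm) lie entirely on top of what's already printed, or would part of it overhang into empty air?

Compare the two slices. At z = 5.1: the sphere: section is a regular 8-gon, circumradius = √(r²−h²) = √(5.5²−0.4²) = 5.485 (area = (8/2)·5.485²·sin(360°/8) = 85.11 mm²); the r=5 cylinder at (2, 5.5) contributes a regular 8-gon of circumradius 5 (area = (8/2)·5.000²·sin(360°/8) = 70.71 mm²); the r=10 cylinder at (7.5, 15) contributes a regular 8-gon of circumradius 10 (area = (8/2)·10.000²·sin(360°/8) = 282.84 mm²); After the difference (first − rest): starting from the r=5.5 sphere (85.11 mm²), the r=5 cylinder at (2, 5.5) partially overlaps it — only the 22.74 mm² overlap (of its 70.71 mm²) is removed, clipping the outline; the r=10 cylinder at (7.5, 15) misses the remaining region (no effect) — area = 62.37 mm². At z = 8.1: the sphere: section is a regular 8-gon, circumradius = √(r²−h²) = √(5.5²−2.6²) = 4.847 (area = (8/2)·4.847²·sin(360°/8) = 66.44 mm²); the cylinder at (2, 5.5): section is a regular 8-gon, circumradius r=5 (area = (8/2)·5.000²·sin(360°/8) = 70.71 mm²); the r=10 cylinder at (7.5, 15) contributes a regular 8-gon of circumradius 10 (area = (8/2)·10.000²·sin(360°/8) = 282.84 mm²); Taking the first minus the rest: starting from the r=5.5 sphere (66.44 mm²), the r=5 cylinder at (2, 5.5) partially overlaps it — only the 17.50 mm² overlap (of its 70.71 mm²) is removed, clipping the outline; the r=10 cylinder at (7.5, 15) misses the remaining region (no effect) — area = 48.94 mm². Checking containment: the cross-section at z = 8.1 is a subset of the cross-section at z = 5.1.

entirely on top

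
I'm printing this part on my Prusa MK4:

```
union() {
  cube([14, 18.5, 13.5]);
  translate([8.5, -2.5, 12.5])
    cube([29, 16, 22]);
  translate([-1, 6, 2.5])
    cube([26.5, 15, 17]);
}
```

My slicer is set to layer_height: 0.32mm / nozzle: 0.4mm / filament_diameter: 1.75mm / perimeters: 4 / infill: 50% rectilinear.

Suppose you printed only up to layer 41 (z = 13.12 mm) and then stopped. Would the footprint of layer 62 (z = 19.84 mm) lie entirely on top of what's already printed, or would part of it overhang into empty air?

Compare the two slices. At z = 13.12: the 14×18.5 cube contributes its full rectangle (area 259.00 mm²); the 29×16 cube at (8.5, -2.5) contributes its full rectangle (area 464.00 mm²); the 26.5×15 cube at (-1, 6) contributes its full rectangle (area 397.50 mm²); Merging all regions: the regions partially overlap — summed areas 1120.50 mm² minus the doubly-counted overlap 335.50 mm² gives 785.00 mm² — area = 785.00 mm². At z = 19.84: the cube does not reach this height (z outside [0, 13.5]); the 29×16 cube at (8.5, -2.5) contributes its full rectangle (area 464.00 mm²); the cube at (-1, 6) is absent (z outside [2.5, 19.5]); Combining (union): only the 29×16 cube at (8.5, -2.5) is present, so the union is just that shape — area = 464.00 mm². Checking containment: the cross-section at z = 19.84 is a subset of the cross-section at z = 13.12.

entirely on top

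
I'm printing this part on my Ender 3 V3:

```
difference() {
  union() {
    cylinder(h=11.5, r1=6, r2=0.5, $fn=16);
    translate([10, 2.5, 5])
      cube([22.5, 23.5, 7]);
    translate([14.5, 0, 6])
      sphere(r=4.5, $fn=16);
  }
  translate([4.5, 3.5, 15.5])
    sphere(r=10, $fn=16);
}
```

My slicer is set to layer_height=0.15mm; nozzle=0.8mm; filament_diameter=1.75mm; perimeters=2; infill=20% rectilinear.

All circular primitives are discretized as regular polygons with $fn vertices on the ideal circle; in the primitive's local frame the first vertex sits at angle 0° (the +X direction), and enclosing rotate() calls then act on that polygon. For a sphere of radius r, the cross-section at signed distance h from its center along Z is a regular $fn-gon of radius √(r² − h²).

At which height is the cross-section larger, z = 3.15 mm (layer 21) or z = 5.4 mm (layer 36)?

layer 36 (z = 5.4 mm)

Layer 21 (z = 3.15): the cone contributes a regular 16-gon of circumradius 4.493 (interpolated between r1=6 and r2=0.5 at t=0.274) (area = (16/2)·4.493²·sin(360°/16) = 61.82 mm²); the cube at (10, 2.5) is absent (z outside [5, 12]); the r=4.5 sphere at (14.5, 0) contributes a regular 16-gon of circumradius √(4.5²−2.85²) = 3.482 (area = (16/2)·3.482²·sin(360°/16) = 37.13 mm²); Combining (union): the 2 present regions are separate (no shared area or edge), so areas and boundary lengths simply add and each stays a separate island — area = 98.94 mm²; the sphere at (4.5, 3.5) does not reach this height (|z−center|=12.350 > r=10); Subtracting the remaining from the first: none of the subtracted shapes is present at this height, so that combined region is unchanged — area = 98.94 mm². So its area = 98.94 mm². Layer 36 (z = 5.4): the cone: at t=0.470 of its height the radius interpolates to r₁+(r₂−r₁)t = 3.417, giving a regular 16-gon of that circumradius (area = (16/2)·3.417²·sin(360°/16) = 35.75 mm²); the cube at (10, 2.5) is present — its section is the full 22.5×23.5 rectangle (area 528.75 mm²); the r=4.5 sphere at (14.5, 0) contributes a regular 16-gon of circumradius √(4.5²−0.6²) = 4.460 (area = (16/2)·4.460²·sin(360°/16) = 60.89 mm²); Merging all regions: the regions partially overlap — summed areas 625.40 mm² minus the doubly-counted overlap 9.69 mm² gives 615.71 mm² — area = 615.71 mm²; the sphere at (4.5, 3.5) is absent (|z−center|=10.100 > r=10); After the difference (first − rest): none of the subtracted shapes is present at this height, so the result so far is unchanged — area = 615.71 mm². So its area = 615.71 mm². Layer 36 is larger (615.71 vs 98.94 mm²).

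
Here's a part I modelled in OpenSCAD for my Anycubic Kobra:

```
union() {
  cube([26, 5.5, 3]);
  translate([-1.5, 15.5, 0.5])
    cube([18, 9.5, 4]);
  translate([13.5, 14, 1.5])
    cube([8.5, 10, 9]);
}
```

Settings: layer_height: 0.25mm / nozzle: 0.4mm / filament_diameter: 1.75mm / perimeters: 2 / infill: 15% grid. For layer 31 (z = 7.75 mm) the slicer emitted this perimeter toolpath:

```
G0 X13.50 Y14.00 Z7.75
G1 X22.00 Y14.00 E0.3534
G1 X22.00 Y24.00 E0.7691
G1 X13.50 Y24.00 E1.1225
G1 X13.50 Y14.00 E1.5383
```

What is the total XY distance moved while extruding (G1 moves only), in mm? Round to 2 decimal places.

Sum the Euclidean lengths of each G1 segment: total = 37.00 mm.

37.00 mm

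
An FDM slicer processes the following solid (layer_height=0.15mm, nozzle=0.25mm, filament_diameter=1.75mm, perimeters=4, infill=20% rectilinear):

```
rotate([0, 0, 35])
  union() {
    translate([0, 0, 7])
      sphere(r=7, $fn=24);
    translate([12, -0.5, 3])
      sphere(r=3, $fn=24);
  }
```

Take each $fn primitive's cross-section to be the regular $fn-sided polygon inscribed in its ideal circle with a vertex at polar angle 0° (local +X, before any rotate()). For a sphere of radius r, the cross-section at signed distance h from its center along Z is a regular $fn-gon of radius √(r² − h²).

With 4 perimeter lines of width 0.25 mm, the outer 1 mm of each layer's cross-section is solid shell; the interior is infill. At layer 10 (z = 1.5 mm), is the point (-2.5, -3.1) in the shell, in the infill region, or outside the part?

shell

At z = 1.5 mm: the r=7 sphere slices to a regular 24-gon of circumradius 4.330 (√(r²−h²) with h=5.5 from center); the sphere at (12, -0.5): section is a regular 24-gon, circumradius = √(r²−h²) = √(3²−1.5²) = 2.598; Combining (union): the 2 present regions are separate (no shared area or edge), so areas and boundary lengths simply add and each stays a separate island — 2 connected regions; (whole slice rotated 35° about Z — lengths, areas and connectivity unchanged). Overall, the cross-section has 2 separate islands. Undo the 35° rotation: the query point maps to (-3.826, -1.105) in the un-rotated model frame. The nearest boundary edge runs (-3.75, -2.17)→(-4.18, -1.12); distance from the point to it = 0.34 mm. (Shell/infill is judged within the island containing the point — the largest one.) The point is inside the cross-section, 0.34 mm from the nearest boundary — within the 1 mm shell band (4 × 0.25).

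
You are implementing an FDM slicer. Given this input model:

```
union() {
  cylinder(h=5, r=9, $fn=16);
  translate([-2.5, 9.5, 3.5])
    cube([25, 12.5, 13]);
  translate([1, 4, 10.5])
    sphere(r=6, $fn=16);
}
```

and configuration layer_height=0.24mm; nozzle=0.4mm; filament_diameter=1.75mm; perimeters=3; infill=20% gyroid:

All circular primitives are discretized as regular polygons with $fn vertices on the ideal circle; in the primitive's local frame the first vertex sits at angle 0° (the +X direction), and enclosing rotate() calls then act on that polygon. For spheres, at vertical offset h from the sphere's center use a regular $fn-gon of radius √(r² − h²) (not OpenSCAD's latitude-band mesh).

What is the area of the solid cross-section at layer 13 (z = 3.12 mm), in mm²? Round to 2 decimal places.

At z = 3.12 mm: the r=9 cylinder gives a regular 16-gon of circumradius 9 (constant along its height) (area = (16/2)·9.000²·sin(360°/16) = 247.98 mm²); the cube at (-2.5, 9.5) is absent (z outside [3.5, 16.5]); the sphere at (1, 4) does not reach this height (|z−center|=7.380 > r=6); Combining (union): only the r=9 cylinder is present, so the union is just that shape — area = 247.98 mm². Overall, the cross-section is a single solid region. Net area = 247.98 mm².

247.98 mm²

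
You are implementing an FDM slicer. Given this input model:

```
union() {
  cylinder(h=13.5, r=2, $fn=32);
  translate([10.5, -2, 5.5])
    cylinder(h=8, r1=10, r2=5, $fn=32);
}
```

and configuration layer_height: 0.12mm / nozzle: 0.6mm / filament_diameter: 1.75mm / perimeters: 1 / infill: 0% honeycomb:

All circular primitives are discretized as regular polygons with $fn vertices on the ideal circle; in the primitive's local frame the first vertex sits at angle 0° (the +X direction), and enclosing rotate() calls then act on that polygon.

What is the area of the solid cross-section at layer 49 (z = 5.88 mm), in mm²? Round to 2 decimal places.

307.58 mm²

At z = 5.88 mm: the cylinder: section is a regular 32-gon, circumradius r=2 (area = (32/2)·2.000²·sin(360°/32) = 12.49 mm²); the cone at (10.5, -2) (r1=10→r2=5) has section circumradius 9.762 here — a regular 32-gon (area = (32/2)·9.762²·sin(360°/32) = 297.49 mm²); Merging all regions: the regions partially overlap — summed areas 309.98 mm² minus the doubly-counted overlap 2.40 mm² gives 307.58 mm² — area = 307.58 mm². Overall, the cross-section is a single solid region. Net area = 307.58 mm².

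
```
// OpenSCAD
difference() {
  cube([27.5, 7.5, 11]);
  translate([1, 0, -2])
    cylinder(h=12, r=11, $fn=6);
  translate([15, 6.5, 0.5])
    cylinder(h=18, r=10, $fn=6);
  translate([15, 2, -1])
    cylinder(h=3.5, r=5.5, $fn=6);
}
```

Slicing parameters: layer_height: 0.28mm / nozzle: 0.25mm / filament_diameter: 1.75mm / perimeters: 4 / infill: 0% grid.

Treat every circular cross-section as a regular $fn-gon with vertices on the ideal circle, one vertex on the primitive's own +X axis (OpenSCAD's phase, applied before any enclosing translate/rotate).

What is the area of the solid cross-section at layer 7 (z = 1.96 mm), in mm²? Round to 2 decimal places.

At z = 1.96 mm: the 27.5×7.5 cube contributes its full rectangle (area 206.25 mm²); the r=11 cylinder at (1, 0) contributes a regular 6-gon of circumradius 11 (area = (6/2)·11.000²·sin(360°/6) = 314.37 mm²); the cylinder at (15, 6.5): section is a regular 6-gon, circumradius r=10 (area = (6/2)·10.000²·sin(360°/6) = 259.81 mm²); the cylinder at (15, 2): section is a regular 6-gon, circumradius r=5.5 (area = (6/2)·5.500²·sin(360°/6) = 78.59 mm²); Taking the first minus the rest: starting from the 27.5×7.5 cube (206.25 mm²), the r=11 cylinder at (1, 0) partially overlaps it — only the 73.76 mm² overlap (of its 314.37 mm²) is removed, clipping the outline; the r=10 cylinder at (15, 6.5) partially overlaps it — only the 101.25 mm² overlap (of its 259.81 mm²) is removed, clipping the outline; the r=5.5 cylinder at (15, 2) misses the remaining region (no effect) — area = 31.24 mm². Overall, the cross-section is a single solid region. Net area = 31.24 mm².

31.24 mm²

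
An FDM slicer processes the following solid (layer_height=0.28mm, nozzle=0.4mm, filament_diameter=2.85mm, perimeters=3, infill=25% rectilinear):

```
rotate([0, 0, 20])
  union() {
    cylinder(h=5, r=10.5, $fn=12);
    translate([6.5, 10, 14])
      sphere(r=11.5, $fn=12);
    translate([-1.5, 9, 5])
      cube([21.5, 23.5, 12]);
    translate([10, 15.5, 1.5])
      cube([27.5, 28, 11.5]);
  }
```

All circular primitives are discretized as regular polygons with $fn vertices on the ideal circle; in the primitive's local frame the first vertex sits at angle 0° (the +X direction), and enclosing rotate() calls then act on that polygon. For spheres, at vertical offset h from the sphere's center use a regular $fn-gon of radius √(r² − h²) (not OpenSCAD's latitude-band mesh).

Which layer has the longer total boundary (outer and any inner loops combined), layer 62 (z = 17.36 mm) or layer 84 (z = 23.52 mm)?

Layer 62 (z = 17.36): the cylinder does not reach this height (z outside [0, 5]); the sphere at (6.5, 10): section is a regular 12-gon, circumradius = √(r²−h²) = √(11.5²−3.36²) = 10.998 (perimeter = 2·12·10.998·sin(180°/12) = 68.32 mm); the cube at (-1.5, 9) is not intersected at this z (z outside [5, 17]); the cube at (10, 15.5) does not reach this height (z outside [1.5, 13]); Combining (union): only the r=11.5 sphere at (6.5, 10) is present, so the union is just that shape — boundary = 68.32 mm; (whole slice rotated 20° about Z — lengths, areas and connectivity unchanged). So its perimeter = 68.32 mm. Layer 84 (z = 23.52): the cylinder is absent (z outside [0, 5]); the sphere at (6.5, 10): section is a regular 12-gon, circumradius = √(r²−h²) = √(11.5²−9.52²) = 6.451 (perimeter = 2·12·6.451·sin(180°/12) = 40.07 mm); the cube at (-1.5, 9) is not intersected at this z (z outside [5, 17]); the cube at (10, 15.5) does not reach this height (z outside [1.5, 13]); Merging all regions: only the r=11.5 sphere at (6.5, 10) is present, so the union is just that shape — boundary = 40.07 mm; (rotated 20° about Z; rotation is an isometry so areas/perimeters/island counts are preserved). So its perimeter = 40.07 mm. Layer 62 is larger (68.32 vs 40.07 mm).

layer 62 (z = 17.36 mm)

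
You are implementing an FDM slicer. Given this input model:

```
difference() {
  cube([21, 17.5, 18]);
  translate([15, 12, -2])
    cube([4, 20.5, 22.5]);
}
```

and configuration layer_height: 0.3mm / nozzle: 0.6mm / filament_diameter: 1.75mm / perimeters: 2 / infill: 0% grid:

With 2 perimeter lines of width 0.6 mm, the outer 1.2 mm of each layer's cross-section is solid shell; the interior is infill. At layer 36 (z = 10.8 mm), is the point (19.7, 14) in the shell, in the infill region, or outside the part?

At z = 10.8 mm: the cube is present — its section is the full 21×17.5 rectangle; the 4×20.5 cube at (15, 12) contributes its full rectangle; Subtracting the remaining from the first: starting from the 21×17.5 cube, the 4×20.5 cube at (15, 12) partially overlaps it — only the 22.00 mm² overlap (of its 82.00 mm²) is removed, clipping the outline — 1 connected region. Overall, the cross-section is a single solid region. The nearest boundary edge runs (19.00, 12.00)→(19.00, 17.50); distance from the point to it = 0.70 mm. The point is inside the cross-section, 0.70 mm from the nearest boundary — within the 1.2 mm shell band (2 × 0.6).

shell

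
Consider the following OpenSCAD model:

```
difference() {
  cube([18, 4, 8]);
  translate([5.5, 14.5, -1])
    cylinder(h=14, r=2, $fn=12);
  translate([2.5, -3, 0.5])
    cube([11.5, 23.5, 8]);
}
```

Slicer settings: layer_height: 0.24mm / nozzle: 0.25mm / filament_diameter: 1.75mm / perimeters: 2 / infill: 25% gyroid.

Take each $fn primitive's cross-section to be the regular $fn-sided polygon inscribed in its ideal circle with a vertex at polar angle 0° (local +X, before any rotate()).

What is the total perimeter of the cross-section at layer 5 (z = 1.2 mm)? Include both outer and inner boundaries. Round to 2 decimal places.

29.00 mm

At z = 1.2 mm: the cube is present — its section is the full 18×4 rectangle (perimeter 44.00 mm); the r=2 cylinder at (5.5, 14.5) contributes a regular 12-gon of circumradius 2 (perimeter = 2·12·2.000·sin(180°/12) = 12.42 mm); the 11.5×23.5 cube at (2.5, -3) contributes its full rectangle (perimeter 70.00 mm); Taking the first minus the rest: starting from the 18×4 cube, the r=2 cylinder at (5.5, 14.5) misses the remaining region (no effect); the 11.5×23.5 cube at (2.5, -3) partially overlaps it — only the 46.00 mm² overlap (of its 270.25 mm²) is removed, clipping the outline — boundary = 29.00 mm. Overall, the cross-section has 2 separate islands. Total boundary length (outer) = 29.00 mm.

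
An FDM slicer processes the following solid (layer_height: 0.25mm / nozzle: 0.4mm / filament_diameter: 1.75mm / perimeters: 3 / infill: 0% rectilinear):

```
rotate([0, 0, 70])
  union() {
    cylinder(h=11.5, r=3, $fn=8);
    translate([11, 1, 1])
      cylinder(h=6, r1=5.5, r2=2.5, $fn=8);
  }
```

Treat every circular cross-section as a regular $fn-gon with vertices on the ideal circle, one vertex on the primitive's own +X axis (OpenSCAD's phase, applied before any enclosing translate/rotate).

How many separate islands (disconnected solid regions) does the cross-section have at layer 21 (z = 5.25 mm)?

2

At z = 5.25 mm: the cylinder: section is a regular 8-gon, circumradius r=3; the cone at (11, 1): at t=0.708 of its height the radius interpolates to r₁+(r₂−r₁)t = 3.375, giving a regular 8-gon of that circumradius; Merging all regions: the 2 present regions are separate (no shared area or edge), so areas and boundary lengths simply add and each stays a separate island — 2 connected regions; (whole slice rotated 70° about Z — lengths, areas and connectivity unchanged). Overall, the cross-section has 2 separate islands. Island count = 2.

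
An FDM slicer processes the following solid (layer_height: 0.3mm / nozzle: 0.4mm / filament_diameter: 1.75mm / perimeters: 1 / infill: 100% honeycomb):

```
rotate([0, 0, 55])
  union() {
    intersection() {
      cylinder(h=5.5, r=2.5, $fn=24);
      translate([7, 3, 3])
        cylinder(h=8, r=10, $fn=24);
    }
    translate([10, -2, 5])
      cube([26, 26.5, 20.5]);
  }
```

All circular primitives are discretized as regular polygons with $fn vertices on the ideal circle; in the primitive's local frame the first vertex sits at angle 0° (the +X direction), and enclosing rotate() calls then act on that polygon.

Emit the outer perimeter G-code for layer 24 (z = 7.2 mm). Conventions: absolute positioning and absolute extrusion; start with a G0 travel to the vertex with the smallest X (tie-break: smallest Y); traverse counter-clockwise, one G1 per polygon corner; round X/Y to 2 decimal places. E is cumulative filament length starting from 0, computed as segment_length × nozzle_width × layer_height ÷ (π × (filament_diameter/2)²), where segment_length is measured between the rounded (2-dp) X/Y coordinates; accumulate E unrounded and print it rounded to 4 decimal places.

At z = 7.2 mm: the cylinder does not reach this height (z outside [0, 5.5]); the r=10 cylinder at (7, 3) contributes a regular 24-gon of circumradius 10; Taking the intersection: at least one operand is absent at this height, so nothing remains; the cube at (10, -2) (footprint 26×26.5) is included at this height; Combining (union): only the 26×26.5 cube at (10, -2) is present, so the union is just that shape — 1 connected region; (whole slice rotated 55° about Z — lengths, areas and connectivity unchanged). The outline is a single polygon with 4 vertices. Extrusion per mm of travel: 0.4 × 0.3 / (π × 0.875²) = 0.049890. Accumulating E over each segment gives final E = 5.2386.

G0 X-14.33 Y22.24 Z7.20
G1 X7.37 Y7.04 E1.3218
G1 X22.29 Y28.34 E2.6192
G1 X0.58 Y43.54 E3.9414
G1 X-14.33 Y22.24 E5.2386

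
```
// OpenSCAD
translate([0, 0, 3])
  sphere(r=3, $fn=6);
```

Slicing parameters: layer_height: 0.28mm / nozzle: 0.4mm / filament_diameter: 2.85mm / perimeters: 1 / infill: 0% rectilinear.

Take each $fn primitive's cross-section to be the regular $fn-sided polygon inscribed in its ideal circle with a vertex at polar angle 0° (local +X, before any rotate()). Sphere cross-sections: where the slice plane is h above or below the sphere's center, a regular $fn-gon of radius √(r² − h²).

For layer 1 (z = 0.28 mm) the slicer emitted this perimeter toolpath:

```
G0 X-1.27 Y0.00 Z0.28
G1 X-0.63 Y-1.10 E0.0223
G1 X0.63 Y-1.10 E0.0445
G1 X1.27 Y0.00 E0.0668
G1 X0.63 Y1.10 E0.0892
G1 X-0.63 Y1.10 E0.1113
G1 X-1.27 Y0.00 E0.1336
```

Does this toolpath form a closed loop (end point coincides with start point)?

Start point (G0): (-1.27, 0.00). End point (last G1): the path returns to the start — closed.

yes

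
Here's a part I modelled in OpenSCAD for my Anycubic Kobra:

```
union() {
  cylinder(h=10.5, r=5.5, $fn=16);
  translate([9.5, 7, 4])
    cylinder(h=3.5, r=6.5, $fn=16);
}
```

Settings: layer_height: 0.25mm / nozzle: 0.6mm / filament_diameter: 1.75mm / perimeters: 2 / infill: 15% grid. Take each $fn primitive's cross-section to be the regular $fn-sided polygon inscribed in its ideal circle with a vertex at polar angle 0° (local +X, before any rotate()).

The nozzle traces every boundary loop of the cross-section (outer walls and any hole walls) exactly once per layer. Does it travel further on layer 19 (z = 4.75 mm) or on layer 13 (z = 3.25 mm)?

Layer 19 (z = 4.75): the cylinder: section is a regular 16-gon, circumradius r=5.5 (perimeter = 2·16·5.500·sin(180°/16) = 34.34 mm); the r=6.5 cylinder at (9.5, 7) contributes a regular 16-gon of circumradius 6.5 (perimeter = 2·16·6.500·sin(180°/16) = 40.58 mm); Taking the union: the 2 present regions are separate (no shared area or edge), so areas and boundary lengths simply add and each stays a separate island — boundary = 74.91 mm. So its perimeter = 74.91 mm. Layer 13 (z = 3.25): the cylinder: section is a regular 16-gon, circumradius r=5.5 (perimeter = 2·16·5.500·sin(180°/16) = 34.34 mm); the cylinder at (9.5, 7) does not reach this height (z outside [4, 7.5]); Taking the union: only the r=5.5 cylinder is present, so the union is just that shape — boundary = 34.34 mm. So its perimeter = 34.34 mm. Layer 19 is larger (74.91 vs 34.34 mm).

layer 19 (z = 4.75 mm)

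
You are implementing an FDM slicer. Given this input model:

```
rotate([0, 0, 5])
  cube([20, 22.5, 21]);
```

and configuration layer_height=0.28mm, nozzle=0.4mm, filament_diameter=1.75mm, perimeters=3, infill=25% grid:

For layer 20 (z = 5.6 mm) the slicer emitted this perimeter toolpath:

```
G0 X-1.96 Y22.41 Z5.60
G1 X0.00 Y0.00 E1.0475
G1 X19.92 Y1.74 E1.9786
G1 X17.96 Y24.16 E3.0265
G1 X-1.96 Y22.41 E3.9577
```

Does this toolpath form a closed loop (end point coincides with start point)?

yes

Start point (G0): (-1.96, 22.41). End point (last G1): the path returns to the start — closed.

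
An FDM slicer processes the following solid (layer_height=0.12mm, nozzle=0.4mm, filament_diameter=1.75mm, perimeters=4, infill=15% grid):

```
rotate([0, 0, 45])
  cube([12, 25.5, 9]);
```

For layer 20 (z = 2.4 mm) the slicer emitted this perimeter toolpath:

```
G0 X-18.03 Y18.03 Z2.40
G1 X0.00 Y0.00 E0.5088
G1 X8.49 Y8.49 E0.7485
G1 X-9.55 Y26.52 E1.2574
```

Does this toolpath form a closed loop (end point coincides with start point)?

Start point (G0): (-18.03, 18.03). End point (last G1): the path does not return to the start — open.

no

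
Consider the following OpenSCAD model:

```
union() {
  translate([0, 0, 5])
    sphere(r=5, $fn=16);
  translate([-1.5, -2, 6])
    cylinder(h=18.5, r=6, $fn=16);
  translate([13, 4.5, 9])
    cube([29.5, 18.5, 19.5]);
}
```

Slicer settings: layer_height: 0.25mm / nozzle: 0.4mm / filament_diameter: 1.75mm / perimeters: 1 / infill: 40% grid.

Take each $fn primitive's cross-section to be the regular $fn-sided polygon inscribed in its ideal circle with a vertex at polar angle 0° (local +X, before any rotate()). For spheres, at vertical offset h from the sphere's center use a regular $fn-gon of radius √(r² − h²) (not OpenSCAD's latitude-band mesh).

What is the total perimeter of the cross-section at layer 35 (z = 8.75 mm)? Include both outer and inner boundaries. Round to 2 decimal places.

37.46 mm

At z = 8.75 mm: the r=5 sphere contributes a regular 16-gon of circumradius √(5²−3.75²) = 3.307 (perimeter = 2·16·3.307·sin(180°/16) = 20.65 mm); the r=6 cylinder at (-1.5, -2) contributes a regular 16-gon of circumradius 6 (perimeter = 2·16·6.000·sin(180°/16) = 37.46 mm); the cube at (13, 4.5) is not intersected at this z (z outside [9, 28.5]); Merging all regions: the r=5 sphere lies entirely inside the r=6 cylinder at (-1.5, -2), so the union is just the r=6 cylinder at (-1.5, -2) — boundary = 37.46 mm. Overall, the cross-section is a single solid region. Total boundary length (outer) = 37.46 mm.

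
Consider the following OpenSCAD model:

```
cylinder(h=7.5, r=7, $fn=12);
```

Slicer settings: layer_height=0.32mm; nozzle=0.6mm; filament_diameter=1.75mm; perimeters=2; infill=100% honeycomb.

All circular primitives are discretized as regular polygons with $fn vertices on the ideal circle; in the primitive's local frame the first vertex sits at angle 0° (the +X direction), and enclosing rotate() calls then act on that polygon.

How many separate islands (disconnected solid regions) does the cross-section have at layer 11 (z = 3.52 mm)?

1

At z = 3.52 mm: the cylinder: section is a regular 12-gon, circumradius r=7. Overall, the cross-section is a single solid region. Island count = 1.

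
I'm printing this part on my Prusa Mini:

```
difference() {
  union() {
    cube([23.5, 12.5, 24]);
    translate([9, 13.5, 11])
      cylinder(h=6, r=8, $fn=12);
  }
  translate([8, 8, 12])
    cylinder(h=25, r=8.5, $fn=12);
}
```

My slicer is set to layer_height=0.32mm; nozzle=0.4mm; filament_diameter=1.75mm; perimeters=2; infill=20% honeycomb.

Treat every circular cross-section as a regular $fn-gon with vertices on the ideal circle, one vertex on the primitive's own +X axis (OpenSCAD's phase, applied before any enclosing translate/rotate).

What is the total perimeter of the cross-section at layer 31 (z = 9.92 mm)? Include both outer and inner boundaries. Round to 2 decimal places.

At z = 9.92 mm: the 23.5×12.5 cube contributes its full rectangle (perimeter 72.00 mm); the cylinder at (9, 13.5) is not intersected at this z (z outside [11, 17]); Taking the union: only the 23.5×12.5 cube is present, so the union is just that shape — boundary = 72.00 mm; the cylinder at (8, 8) is not intersected at this z (z outside [12, 37]); Subtracting the remaining from the first: none of the subtracted shapes is present at this height, so the result so far is unchanged — boundary = 72.00 mm. Overall, the cross-section is a single solid region. Total boundary length (outer) = 72.00 mm.

72.00 mm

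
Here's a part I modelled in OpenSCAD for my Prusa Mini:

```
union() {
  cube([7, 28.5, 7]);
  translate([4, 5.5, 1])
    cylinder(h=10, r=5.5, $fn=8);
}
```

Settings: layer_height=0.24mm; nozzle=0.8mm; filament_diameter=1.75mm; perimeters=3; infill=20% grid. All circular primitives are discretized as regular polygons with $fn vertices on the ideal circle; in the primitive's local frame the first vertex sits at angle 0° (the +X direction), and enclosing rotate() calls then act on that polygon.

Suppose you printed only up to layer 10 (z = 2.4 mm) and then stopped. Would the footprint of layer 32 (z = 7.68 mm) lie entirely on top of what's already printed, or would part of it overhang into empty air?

Compare the two slices. At z = 2.4: the 7×28.5 cube contributes its full rectangle (area 199.50 mm²); the cylinder at (4, 5.5): section is a regular 8-gon, circumradius r=5.5 (area = (8/2)·5.500²·sin(360°/8) = 85.56 mm²); Taking the union: the regions partially overlap — summed areas 285.06 mm² minus the doubly-counted overlap 66.62 mm² gives 218.44 mm² — area = 218.44 mm². At z = 7.68: the cube does not reach this height (z outside [0, 7]); the r=5.5 cylinder at (4, 5.5) contributes a regular 8-gon of circumradius 5.5 (area = (8/2)·5.500²·sin(360°/8) = 85.56 mm²); Taking the union: only the r=5.5 cylinder at (4, 5.5) is present, so the union is just that shape — area = 85.56 mm². Checking containment: the cross-section at z = 7.68 is a subset of the cross-section at z = 2.4.

entirely on top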